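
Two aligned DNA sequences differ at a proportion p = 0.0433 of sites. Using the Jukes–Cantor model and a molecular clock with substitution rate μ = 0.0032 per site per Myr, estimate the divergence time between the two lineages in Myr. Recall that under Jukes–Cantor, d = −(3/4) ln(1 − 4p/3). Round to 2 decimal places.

6.97

d = −(3/4) ln(1 − 4p/3) = −0.75 ln(1 − 0.057733) = −0.75 ln(0.942267)
  = −0.75 × (-0.059467) = 0.044600 substitutions/site.
Under a molecular clock d = 2μt, so t = d/(2μ) = 0.044600 / (2 × 0.0032) = 6.97 Myr.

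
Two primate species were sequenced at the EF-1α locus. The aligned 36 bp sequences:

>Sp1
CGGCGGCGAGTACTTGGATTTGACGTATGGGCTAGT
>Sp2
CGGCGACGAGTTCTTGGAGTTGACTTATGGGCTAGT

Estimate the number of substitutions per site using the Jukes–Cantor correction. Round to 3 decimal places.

The sequences differ at 4 of 36 sites (6, 12, 19, 25), so p = 4/36 ≈ 0.111111.
d = −(3/4) ln(1 − 4p/3) = −0.75 ln(1 − 0.148148) = −0.75 ln(0.851852)
  = −0.75 × (-0.160342) = 0.120257 substitutions/site.

0.120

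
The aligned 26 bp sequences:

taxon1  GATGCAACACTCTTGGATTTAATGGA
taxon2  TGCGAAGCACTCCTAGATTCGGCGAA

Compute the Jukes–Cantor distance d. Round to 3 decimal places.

0.717

The sequences differ at 12 of 26 sites, so p = 12/26 ≈ 0.461538.
d = −(3/4) ln(1 − 4p/3) = −0.75 ln(1 − 0.615384) = −0.75 ln(0.384616)
  = −0.75 × (-0.955510) = 0.716633 substitutions/site.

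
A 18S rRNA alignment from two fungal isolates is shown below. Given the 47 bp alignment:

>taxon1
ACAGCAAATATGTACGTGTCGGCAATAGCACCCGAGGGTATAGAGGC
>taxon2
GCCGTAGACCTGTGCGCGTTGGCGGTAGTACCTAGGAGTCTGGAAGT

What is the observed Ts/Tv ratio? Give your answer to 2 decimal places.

5.67

Transitions are A↔G and C↔T; transversions are all other mismatches.
Transitions: 17. Transversions: 3.
R = 17/3 = 5.666666… ≈ 5.67 (to 2 d.p.).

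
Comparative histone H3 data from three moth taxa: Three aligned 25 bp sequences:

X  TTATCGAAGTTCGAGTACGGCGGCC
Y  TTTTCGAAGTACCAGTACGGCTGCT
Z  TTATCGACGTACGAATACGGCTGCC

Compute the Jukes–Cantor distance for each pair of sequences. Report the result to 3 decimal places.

d(X,Y) = 0.233, d(X,Z) = 0.180, d(Y,Z) = 0.233

X–Y: 5/25 sites differ → p = 0.2, d = −0.75 ln(1 − 0.266667) = 0.232617 ≈ 0.233.
X–Z: 4/25 sites differ → p = 0.16, d = −0.75 ln(1 − 0.213333) = 0.179963 ≈ 0.180.
Y–Z: 5/25 sites differ → p = 0.2, d = −0.75 ln(1 − 0.266667) = 0.232617 ≈ 0.233.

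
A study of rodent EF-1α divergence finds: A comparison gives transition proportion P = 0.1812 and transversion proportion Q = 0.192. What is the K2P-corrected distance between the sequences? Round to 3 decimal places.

Under the Kimura two-parameter model, d = −½ ln(1 − 2P − Q) − ¼ ln(1 − 2Q).
1 − 2P − Q = 0.4456, giving −½ ln(0.4456) = 0.404167.
1 − 2Q = 0.616, giving −¼ ln(0.616) = 0.121127.
d = 0.404167 + 0.121127 = 0.525294.

0.525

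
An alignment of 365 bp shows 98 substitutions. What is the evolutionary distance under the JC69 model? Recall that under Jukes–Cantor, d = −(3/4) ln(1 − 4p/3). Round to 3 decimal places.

0.332

p = 98/365 ≈ 0.268493.
d = −(3/4) ln(1 − 4p/3) = −0.75 ln(1 − 0.357991) = −0.75 ln(0.642009)
  = −0.75 × (-0.443153) = 0.332365 substitutions/site.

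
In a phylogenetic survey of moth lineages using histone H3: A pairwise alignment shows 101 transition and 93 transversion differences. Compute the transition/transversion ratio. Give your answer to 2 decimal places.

1.09

R = 101/93 = 1.086021… ≈ 1.09 (to 2 d.p.).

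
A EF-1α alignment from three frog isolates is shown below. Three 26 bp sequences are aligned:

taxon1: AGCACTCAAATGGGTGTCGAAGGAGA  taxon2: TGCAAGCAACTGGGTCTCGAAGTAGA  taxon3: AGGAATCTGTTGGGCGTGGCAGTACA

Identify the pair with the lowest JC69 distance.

taxon1 and taxon2

taxon1–taxon2: 6/26 differ, p = 0.231, d = 0.276.
taxon1–taxon3: 10/26 differ, p = 0.385, d = 0.539.
taxon2–taxon3: 11/26 differ, p = 0.423, d = 0.623.
The smallest distance is between taxon1 and taxon2.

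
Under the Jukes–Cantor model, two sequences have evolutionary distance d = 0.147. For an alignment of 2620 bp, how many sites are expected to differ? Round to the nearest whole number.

350

Invert JC69: p = (3/4)(1 − e^(−4d/3)) = 0.75 × (1 − e^(-0.196)) = 0.75 × (1 − 0.822012) = 0.133491.
Expected differing sites = pL ≈ 0.133491 × 2620 = 349.74642 ≈ 350.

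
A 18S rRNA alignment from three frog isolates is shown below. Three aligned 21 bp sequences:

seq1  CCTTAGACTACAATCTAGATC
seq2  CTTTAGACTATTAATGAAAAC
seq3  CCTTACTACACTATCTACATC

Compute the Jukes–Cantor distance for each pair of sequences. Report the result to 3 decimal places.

d(seq1,seq2) = 0.532, d(seq1,seq3) = 0.360, d(seq2,seq3) = 0.899

seq1–seq2: 8/21 sites differ → p ≈ 0.380952, d = −0.75 ln(1 − 0.507936) = 0.531860 ≈ 0.532.
seq1–seq3: 6/21 sites differ → p ≈ 0.285714, d = −0.75 ln(1 − 0.380952) = 0.359679 ≈ 0.360.
seq2–seq3: 11/21 sites differ → p ≈ 0.52381, d = −0.75 ln(1 − 0.698413) = 0.899023 ≈ 0.899.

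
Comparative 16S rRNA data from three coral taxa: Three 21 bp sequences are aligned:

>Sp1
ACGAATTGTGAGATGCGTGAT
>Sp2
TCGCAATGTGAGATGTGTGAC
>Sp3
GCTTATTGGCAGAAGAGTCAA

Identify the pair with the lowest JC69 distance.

Sp1–Sp2: 5/21 differ, p = 0.238, d = 0.286.
Sp1–Sp3: 9/21 differ, p = 0.429, d = 0.635.
Sp2–Sp3: 10/21 differ, p = 0.476, d = 0.756.
The smallest distance is between Sp1 and Sp2.

Sp1 and Sp2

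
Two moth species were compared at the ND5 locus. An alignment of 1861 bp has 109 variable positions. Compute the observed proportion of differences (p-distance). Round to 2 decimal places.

0.06

p = 109/1861 = 0.058570… ≈ 0.06 (to 2 d.p.).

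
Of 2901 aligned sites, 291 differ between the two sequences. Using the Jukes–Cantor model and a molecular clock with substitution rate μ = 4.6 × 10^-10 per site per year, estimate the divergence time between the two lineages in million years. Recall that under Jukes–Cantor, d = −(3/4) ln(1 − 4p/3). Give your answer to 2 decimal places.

p = 291/2901 ≈ 0.10031.
d = −(3/4) ln(1 − 4p/3) = −0.75 ln(1 − 0.133747) = −0.75 ln(0.866253)
  = −0.75 × (-0.143578) = 0.107684 substitutions/site.
Under a molecular clock d = 2μt, so t = d/(2μ) = 0.107684 / (2 × 4.6 × 10^-10) = 117.05 million years.

117.05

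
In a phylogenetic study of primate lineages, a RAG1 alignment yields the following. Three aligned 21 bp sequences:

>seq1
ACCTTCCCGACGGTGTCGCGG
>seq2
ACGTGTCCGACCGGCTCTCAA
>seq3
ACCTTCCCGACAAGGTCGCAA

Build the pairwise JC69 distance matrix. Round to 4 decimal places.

d(seq1,seq2) = 0.6355, d(seq1,seq3) = 0.2865, d(seq2,seq3) = 0.4408

seq1–seq2: 9/21 sites differ → p ≈ 0.428571, d = −0.75 ln(1 − 0.571428) = 0.635472 ≈ 0.6355.
seq1–seq3: 5/21 sites differ → p ≈ 0.238095, d = −0.75 ln(1 − 0.31746) = 0.286451 ≈ 0.2865.
seq2–seq3: 7/21 sites differ → p ≈ 0.333333, d = −0.75 ln(1 − 0.444444) = 0.440839 ≈ 0.4408.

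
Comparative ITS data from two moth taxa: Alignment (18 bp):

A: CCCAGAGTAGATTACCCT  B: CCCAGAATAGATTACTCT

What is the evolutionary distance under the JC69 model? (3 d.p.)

The sequences differ at 2 of 18 sites (7, 16), so p = 2/18 ≈ 0.111111.
d = −(3/4) ln(1 − 4p/3) = −0.75 ln(1 − 0.148148) = −0.75 ln(0.851852)
  = −0.75 × (-0.160342) = 0.120257 substitutions/site.

0.120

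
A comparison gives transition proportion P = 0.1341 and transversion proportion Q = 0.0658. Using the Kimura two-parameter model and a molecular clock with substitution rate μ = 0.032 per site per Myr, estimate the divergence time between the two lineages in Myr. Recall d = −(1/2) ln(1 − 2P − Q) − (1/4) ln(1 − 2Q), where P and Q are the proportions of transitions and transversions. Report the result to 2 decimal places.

Under the Kimura two-parameter model, d = −½ ln(1 − 2P − Q) − ¼ ln(1 − 2Q).
1 − 2P − Q = 0.666, giving −½ ln(0.666) = 0.203233.
1 − 2Q = 0.8684, giving −¼ ln(0.8684) = 0.035276.
d = 0.203233 + 0.035276 = 0.238509.
Under a molecular clock d = 2μt, so t = d/(2μ) = 0.238509 / (2 × 0.032) = 3.73 Myr.

3.73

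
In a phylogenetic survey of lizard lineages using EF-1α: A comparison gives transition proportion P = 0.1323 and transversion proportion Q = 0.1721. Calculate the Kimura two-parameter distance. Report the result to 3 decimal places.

0.392

Under the Kimura two-parameter model, d = −½ ln(1 − 2P − Q) − ¼ ln(1 − 2Q).
1 − 2P − Q = 0.5633, giving −½ ln(0.5633) = 0.286971.
1 − 2Q = 0.6558, giving −¼ ln(0.6558) = 0.105475.
d = 0.286971 + 0.105475 = 0.392446.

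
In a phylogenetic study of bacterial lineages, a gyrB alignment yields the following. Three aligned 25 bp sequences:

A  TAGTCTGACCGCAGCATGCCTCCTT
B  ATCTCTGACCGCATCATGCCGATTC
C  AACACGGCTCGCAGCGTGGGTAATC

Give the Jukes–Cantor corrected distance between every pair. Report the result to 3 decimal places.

A–B: 8/25 sites differ → p = 0.32, d = −0.75 ln(1 − 0.426667) = 0.417216 ≈ 0.417.
A–C: 12/25 sites differ → p = 0.48, d = −0.75 ln(1 − 0.64) = 0.766238 ≈ 0.766.
B–C: 11/25 sites differ → p = 0.44, d = −0.75 ln(1 − 0.586667) = 0.662626 ≈ 0.663.

d(A,B) = 0.417, d(A,C) = 0.766, d(B,C) = 0.663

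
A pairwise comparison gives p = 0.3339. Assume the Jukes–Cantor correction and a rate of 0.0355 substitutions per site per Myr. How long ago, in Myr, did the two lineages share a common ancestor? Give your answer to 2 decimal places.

6.22

d = −(3/4) ln(1 − 4p/3) = −0.75 ln(1 − 0.4452) = −0.75 ln(0.5548)
  = −0.75 × (-0.589148) = 0.441861 substitutions/site.
Under a molecular clock d = 2μt, so t = d/(2μ) = 0.441861 / (2 × 0.0355) = 6.22 Myr.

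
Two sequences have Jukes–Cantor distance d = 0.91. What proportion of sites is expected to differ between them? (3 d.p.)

0.527

p = (3/4)(1 − e^(−4d/3)) = 0.75 × (1 − e^(-1.213333)) = 0.75 × (1 − 0.297205) = 0.527096.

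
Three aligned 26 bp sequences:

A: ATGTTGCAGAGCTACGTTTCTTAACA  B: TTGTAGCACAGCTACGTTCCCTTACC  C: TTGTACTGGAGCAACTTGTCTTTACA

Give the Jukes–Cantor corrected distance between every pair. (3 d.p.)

d(A,B) = 0.334, d(A,C) = 0.464, d(B,C) = 0.539

A–B: 7/26 sites differ → p ≈ 0.269231, d = −0.75 ln(1 − 0.358975) = 0.333515 ≈ 0.334.
A–C: 9/26 sites differ → p ≈ 0.346154, d = −0.75 ln(1 − 0.461539) = 0.464280 ≈ 0.464.
B–C: 10/26 sites differ → p ≈ 0.384615, d = −0.75 ln(1 − 0.51282) = 0.539341 ≈ 0.539.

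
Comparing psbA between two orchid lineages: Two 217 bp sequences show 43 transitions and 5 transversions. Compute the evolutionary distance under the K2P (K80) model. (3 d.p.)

0.284

P = 43/217 ≈ 0.198157 and Q = 5/217 ≈ 0.023041.
Under the Kimura two-parameter model, d = −½ ln(1 − 2P − Q) − ¼ ln(1 − 2Q).
1 − 2P − Q = 0.580645, giving −½ ln(0.580645) = 0.271808.
1 − 2Q = 0.953918, giving −¼ ln(0.953918) = 0.011794.
d = 0.271808 + 0.011794 = 0.283602.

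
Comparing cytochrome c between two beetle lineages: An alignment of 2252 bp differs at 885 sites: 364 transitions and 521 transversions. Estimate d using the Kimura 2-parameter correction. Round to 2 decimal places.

P = 364/2252 ≈ 0.161634 and Q = 521/2252 ≈ 0.23135.
Under the Kimura two-parameter model, d = −½ ln(1 − 2P − Q) − ¼ ln(1 − 2Q).
1 − 2P − Q = 0.445382, giving −½ ln(0.445382) = 0.404411.
1 − 2Q = 0.5373, giving −¼ ln(0.5373) = 0.155300.
d = 0.404411 + 0.155300 = 0.559711.

0.56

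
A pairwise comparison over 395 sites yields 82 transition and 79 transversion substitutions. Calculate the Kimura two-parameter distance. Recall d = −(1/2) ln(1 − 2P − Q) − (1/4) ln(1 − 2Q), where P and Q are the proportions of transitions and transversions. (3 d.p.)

P = 82/395 ≈ 0.207595 and Q = 79/395 = 0.2.
Under the Kimura two-parameter model, d = −½ ln(1 − 2P − Q) − ¼ ln(1 − 2Q).
1 − 2P − Q = 0.38481, giving −½ ln(0.38481) = 0.477503.
1 − 2Q = 0.6, giving −¼ ln(0.6) = 0.127706.
d = 0.477503 + 0.127706 = 0.605209.

0.605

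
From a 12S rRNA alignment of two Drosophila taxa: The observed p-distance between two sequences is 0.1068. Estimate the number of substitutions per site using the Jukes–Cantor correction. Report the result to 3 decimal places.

0.115

d = −(3/4) ln(1 − 4p/3) = −0.75 ln(1 − 0.1424) = −0.75 ln(0.8576)
  = −0.75 × (-0.153617) = 0.115213 substitutions/site.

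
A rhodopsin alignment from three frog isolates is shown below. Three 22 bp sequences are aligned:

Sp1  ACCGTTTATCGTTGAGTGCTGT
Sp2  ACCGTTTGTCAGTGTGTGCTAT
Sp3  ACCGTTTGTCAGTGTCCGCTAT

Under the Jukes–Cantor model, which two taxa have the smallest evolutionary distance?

Sp1–Sp2: 5/22 differ, p = 0.227, d = 0.271.
Sp1–Sp3: 7/22 differ, p = 0.318, d = 0.414.
Sp2–Sp3: 2/22 differ, p = 0.091, d = 0.097.
The smallest distance is between Sp2 and Sp3.

Sp2 and Sp3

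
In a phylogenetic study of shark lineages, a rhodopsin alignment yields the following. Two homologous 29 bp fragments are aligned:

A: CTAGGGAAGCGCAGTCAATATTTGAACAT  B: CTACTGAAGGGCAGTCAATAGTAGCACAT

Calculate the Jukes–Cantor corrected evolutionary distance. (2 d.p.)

0.24

The sequences differ at 6 of 29 sites (4, 5, 10, 21, 23, 25), so p = 6/29 ≈ 0.206897.
d = −(3/4) ln(1 − 4p/3) = −0.75 ln(1 − 0.275863) = −0.75 ln(0.724137)
  = −0.75 × (-0.322775) = 0.242081 substitutions/site.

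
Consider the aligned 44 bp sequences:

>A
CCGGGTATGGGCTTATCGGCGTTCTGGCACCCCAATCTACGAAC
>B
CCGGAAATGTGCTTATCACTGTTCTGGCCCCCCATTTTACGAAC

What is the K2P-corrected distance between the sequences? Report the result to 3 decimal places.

Of 44 sites, 4 differences are transitions and 5 are transversions, so P = 4/44 ≈ 0.090909 and Q = 5/44 ≈ 0.113636.
Under the Kimura two-parameter model, d = −½ ln(1 − 2P − Q) − ¼ ln(1 − 2Q).
1 − 2P − Q = 0.704546, giving −½ ln(0.704546) = 0.175101.
1 − 2Q = 0.772728, giving −¼ ln(0.772728) = 0.064457.
d = 0.175101 + 0.064457 = 0.239558.

0.240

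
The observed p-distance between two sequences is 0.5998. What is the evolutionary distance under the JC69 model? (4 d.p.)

d = −(3/4) ln(1 − 4p/3) = −0.75 ln(1 − 0.799733) = −0.75 ln(0.200267)
  = −0.75 × (-1.608104) = 1.206078 substitutions/site.

1.2061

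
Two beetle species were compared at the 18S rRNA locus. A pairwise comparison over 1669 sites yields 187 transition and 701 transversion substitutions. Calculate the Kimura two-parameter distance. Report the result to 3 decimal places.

P = 187/1669 ≈ 0.112043 and Q = 701/1669 ≈ 0.420012.
Under the Kimura two-parameter model, d = −½ ln(1 − 2P − Q) − ¼ ln(1 − 2Q).
1 − 2P − Q = 0.355902, giving −½ ln(0.355902) = 0.516550.
1 − 2Q = 0.159976, giving −¼ ln(0.159976) = 0.458183.
d = 0.516550 + 0.458183 = 0.974733.

0.975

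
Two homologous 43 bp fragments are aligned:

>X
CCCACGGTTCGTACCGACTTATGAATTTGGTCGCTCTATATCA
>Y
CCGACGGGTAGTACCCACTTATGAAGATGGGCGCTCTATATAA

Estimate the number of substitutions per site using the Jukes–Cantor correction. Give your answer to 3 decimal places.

0.214

The sequences differ at 8 of 43 sites (3, 8, 10, 16, 26, 27, 31, 42), so p = 8/43 ≈ 0.186047.
d = −(3/4) ln(1 − 4p/3) = −0.75 ln(1 − 0.248063) = −0.75 ln(0.751937)
  = −0.75 × (-0.285103) = 0.213827 substitutions/site.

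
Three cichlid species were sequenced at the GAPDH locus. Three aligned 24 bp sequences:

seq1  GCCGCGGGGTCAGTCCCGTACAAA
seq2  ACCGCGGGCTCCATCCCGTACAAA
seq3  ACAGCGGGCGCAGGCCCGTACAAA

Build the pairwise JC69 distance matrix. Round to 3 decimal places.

d(seq1,seq2) = 0.188, d(seq1,seq3) = 0.244, d(seq2,seq3) = 0.244

seq1–seq2: 4/24 sites differ → p ≈ 0.166667, d = −0.75 ln(1 − 0.222223) = 0.188487 ≈ 0.188.
seq1–seq3: 5/24 sites differ → p ≈ 0.208333, d = −0.75 ln(1 − 0.277777) = 0.244066 ≈ 0.244.
seq2–seq3: 5/24 sites differ → p ≈ 0.208333, d = −0.75 ln(1 − 0.277777) = 0.244066 ≈ 0.244.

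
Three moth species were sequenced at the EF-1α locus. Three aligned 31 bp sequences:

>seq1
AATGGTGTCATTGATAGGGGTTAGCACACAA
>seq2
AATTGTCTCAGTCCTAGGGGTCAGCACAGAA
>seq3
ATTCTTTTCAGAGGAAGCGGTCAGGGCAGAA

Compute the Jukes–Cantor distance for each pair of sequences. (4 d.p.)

d(seq1,seq2) = 0.2687, d(seq1,seq3) = 0.6143, d(seq2,seq3) = 0.4806

seq1–seq2: 7/31 sites differ → p ≈ 0.225806, d = −0.75 ln(1 − 0.301075) = 0.268659 ≈ 0.2687.
seq1–seq3: 13/31 sites differ → p ≈ 0.419355, d = −0.75 ln(1 − 0.55914) = 0.614271 ≈ 0.6143.
seq2–seq3: 11/31 sites differ → p ≈ 0.354839, d = −0.75 ln(1 − 0.473119) = 0.480585 ≈ 0.4806.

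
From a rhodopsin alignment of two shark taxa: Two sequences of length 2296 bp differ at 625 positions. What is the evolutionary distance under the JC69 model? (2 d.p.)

0.34

p = 625/2296 ≈ 0.272213.
d = −(3/4) ln(1 − 4p/3) = −0.75 ln(1 − 0.362951) = −0.75 ln(0.637049)
  = −0.75 × (-0.450909) = 0.338182 substitutions/site.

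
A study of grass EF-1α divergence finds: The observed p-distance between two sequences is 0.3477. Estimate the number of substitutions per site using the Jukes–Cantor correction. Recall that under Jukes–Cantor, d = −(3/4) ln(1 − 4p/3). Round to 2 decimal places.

d = −(3/4) ln(1 − 4p/3) = −0.75 ln(1 − 0.4636) = −0.75 ln(0.5364)
  = −0.75 × (-0.622875) = 0.467156 substitutions/site.

0.47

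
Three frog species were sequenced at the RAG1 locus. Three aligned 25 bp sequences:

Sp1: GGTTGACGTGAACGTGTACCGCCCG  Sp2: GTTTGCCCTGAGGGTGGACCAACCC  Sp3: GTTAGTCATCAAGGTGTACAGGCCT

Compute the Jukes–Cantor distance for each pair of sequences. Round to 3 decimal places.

Sp1–Sp2: 9/25 sites differ → p = 0.36, d = −0.75 ln(1 − 0.48) = 0.490445 ≈ 0.490.
Sp1–Sp3: 9/25 sites differ → p = 0.36, d = −0.75 ln(1 − 0.48) = 0.490445 ≈ 0.490.
Sp2–Sp3: 10/25 sites differ → p = 0.4, d = −0.75 ln(1 − 0.533333) = 0.571605 ≈ 0.572.

d(Sp1,Sp2) = 0.490, d(Sp1,Sp3) = 0.490, d(Sp2,Sp3) = 0.572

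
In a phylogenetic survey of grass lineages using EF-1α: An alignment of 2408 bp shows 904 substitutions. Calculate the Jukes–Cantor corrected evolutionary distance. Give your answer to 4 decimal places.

p = 904/2408 ≈ 0.375415.
d = −(3/4) ln(1 − 4p/3) = −0.75 ln(1 − 0.500553) = −0.75 ln(0.499447)
  = −0.75 × (-0.694254) = 0.520691 substitutions/site.

0.5207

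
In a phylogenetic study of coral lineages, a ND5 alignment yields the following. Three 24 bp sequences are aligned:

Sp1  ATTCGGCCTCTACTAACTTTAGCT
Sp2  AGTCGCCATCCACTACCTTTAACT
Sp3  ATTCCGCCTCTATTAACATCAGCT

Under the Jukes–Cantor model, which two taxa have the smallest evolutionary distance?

Sp1–Sp2: 6/24 differ, p = 0.250, d = 0.304.
Sp1–Sp3: 4/24 differ, p = 0.167, d = 0.188.
Sp2–Sp3: 10/24 differ, p = 0.417, d = 0.608.
The smallest distance is between Sp1 and Sp3.

Sp1 and Sp3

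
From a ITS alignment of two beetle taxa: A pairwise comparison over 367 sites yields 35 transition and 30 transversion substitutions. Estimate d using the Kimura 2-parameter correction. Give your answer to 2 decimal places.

P = 35/367 ≈ 0.095368 and Q = 30/367 ≈ 0.081744.
Under the Kimura two-parameter model, d = −½ ln(1 − 2P − Q) − ¼ ln(1 − 2Q).
1 − 2P − Q = 0.72752, giving −½ ln(0.72752) = 0.159057.
1 − 2Q = 0.836512, giving −¼ ln(0.836512) = 0.044629.
d = 0.159057 + 0.044629 = 0.203686.

0.20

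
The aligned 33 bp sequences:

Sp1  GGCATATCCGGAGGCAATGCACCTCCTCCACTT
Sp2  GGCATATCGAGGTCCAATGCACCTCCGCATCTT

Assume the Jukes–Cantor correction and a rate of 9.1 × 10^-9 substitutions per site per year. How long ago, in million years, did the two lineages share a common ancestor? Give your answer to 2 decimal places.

The sequences differ at 8 of 33 sites (9, 10, 12, 13, 14, 27, 29, 30), so p = 8/33 ≈ 0.242424.
d = −(3/4) ln(1 − 4p/3) = −0.75 ln(1 − 0.323232) = −0.75 ln(0.676768)
  = −0.75 × (-0.390427) = 0.292820 substitutions/site.
Under a molecular clock d = 2μt, so t = d/(2μ) = 0.292820 / (2 × 9.1 × 10^-9) = 16.09 million years.

16.09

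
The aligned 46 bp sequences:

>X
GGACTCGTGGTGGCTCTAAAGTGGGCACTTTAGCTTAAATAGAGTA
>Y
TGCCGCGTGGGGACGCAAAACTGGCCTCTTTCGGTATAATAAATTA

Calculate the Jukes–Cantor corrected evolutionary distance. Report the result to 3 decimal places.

The sequences differ at 16 of 46 sites, so p = 16/46 ≈ 0.347826.
d = −(3/4) ln(1 − 4p/3) = −0.75 ln(1 − 0.463768) = −0.75 ln(0.536232)
  = −0.75 × (-0.623188) = 0.467391 substitutions/site.

0.467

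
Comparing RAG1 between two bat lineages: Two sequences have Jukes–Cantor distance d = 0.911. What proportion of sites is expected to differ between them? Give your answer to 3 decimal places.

0.527

p = (3/4)(1 − e^(−4d/3)) = 0.75 × (1 − e^(-1.214667)) = 0.75 × (1 − 0.296809) = 0.527393.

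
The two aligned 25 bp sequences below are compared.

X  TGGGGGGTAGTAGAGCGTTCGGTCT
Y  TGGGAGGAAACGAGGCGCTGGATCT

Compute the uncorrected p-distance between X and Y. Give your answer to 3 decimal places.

The sequences differ at 10 of 25 positions (sites 5, 8, 10, 11, 12, 13, 14, 18, 20, 22).
p = 10/25 = 0.400.

0.400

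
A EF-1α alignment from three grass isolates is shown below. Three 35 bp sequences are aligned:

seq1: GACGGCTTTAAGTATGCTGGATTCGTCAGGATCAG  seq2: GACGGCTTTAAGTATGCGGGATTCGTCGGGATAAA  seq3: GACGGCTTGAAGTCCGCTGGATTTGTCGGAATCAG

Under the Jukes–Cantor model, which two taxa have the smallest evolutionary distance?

seq1–seq2: 4/35 differ, p = 0.114, d = 0.124.
seq1–seq3: 6/35 differ, p = 0.171, d = 0.195.
seq2–seq3: 8/35 differ, p = 0.229, d = 0.273.
The smallest distance is between seq1 and seq2.

seq1 and seq2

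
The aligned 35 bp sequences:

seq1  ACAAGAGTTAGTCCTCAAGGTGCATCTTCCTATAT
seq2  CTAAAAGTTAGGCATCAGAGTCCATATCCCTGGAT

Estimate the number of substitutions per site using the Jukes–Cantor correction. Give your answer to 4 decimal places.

0.4582

The sequences differ at 12 of 35 sites, so p = 12/35 ≈ 0.342857.
d = −(3/4) ln(1 − 4p/3) = −0.75 ln(1 − 0.457143) = −0.75 ln(0.542857)
  = −0.75 × (-0.610909) = 0.458182 substitutions/site.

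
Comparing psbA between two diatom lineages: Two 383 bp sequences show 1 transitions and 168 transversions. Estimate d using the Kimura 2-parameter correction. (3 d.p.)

0.818

P = 1/383 ≈ 0.002611 and Q = 168/383 ≈ 0.438642.
Under the Kimura two-parameter model, d = −½ ln(1 − 2P − Q) − ¼ ln(1 − 2Q).
1 − 2P − Q = 0.556136, giving −½ ln(0.556136) = 0.293371.
1 − 2Q = 0.122716, giving −¼ ln(0.122716) = 0.524471.
d = 0.293371 + 0.524471 = 0.817842.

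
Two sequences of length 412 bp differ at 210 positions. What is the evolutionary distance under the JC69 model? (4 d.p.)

p = 210/412 ≈ 0.509709.
d = −(3/4) ln(1 − 4p/3) = −0.75 ln(1 − 0.679612) = −0.75 ln(0.320388)
  = −0.75 × (-1.138223) = 0.853667 substitutions/site.

0.8537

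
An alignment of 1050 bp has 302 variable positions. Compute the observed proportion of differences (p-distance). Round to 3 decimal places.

p = 302/1050 = 0.287619… ≈ 0.288 (to 3 d.p.).

0.288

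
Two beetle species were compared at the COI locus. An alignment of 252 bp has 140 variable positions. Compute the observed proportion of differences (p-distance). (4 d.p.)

p = 140/252 = 0.555555… ≈ 0.5556 (to 4 d.p.).

0.5556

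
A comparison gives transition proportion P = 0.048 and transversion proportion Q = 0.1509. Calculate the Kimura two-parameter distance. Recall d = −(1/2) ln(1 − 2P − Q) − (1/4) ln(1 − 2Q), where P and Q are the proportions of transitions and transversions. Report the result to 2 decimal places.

Under the Kimura two-parameter model, d = −½ ln(1 − 2P − Q) − ¼ ln(1 − 2Q).
1 − 2P − Q = 0.7531, giving −½ ln(0.7531) = 0.141779.
1 − 2Q = 0.6982, giving −¼ ln(0.6982) = 0.089812.
d = 0.141779 + 0.089812 = 0.231591.

0.23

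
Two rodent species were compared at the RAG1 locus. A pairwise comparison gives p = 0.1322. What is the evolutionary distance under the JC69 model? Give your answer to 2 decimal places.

d = −(3/4) ln(1 − 4p/3) = −0.75 ln(1 − 0.176267) = −0.75 ln(0.823733)
  = −0.75 × (-0.193909) = 0.145432 substitutions/site.

0.15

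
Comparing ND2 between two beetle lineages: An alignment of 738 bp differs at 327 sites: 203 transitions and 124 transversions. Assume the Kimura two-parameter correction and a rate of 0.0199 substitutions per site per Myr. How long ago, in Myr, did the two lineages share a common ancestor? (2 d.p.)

18.48

P = 203/738 ≈ 0.275068 and Q = 124/738 ≈ 0.168022.
Under the Kimura two-parameter model, d = −½ ln(1 − 2P − Q) − ¼ ln(1 − 2Q).
1 − 2P − Q = 0.281842, giving −½ ln(0.281842) = 0.633204.
1 − 2Q = 0.663956, giving −¼ ln(0.663956) = 0.102385.
d = 0.633204 + 0.102385 = 0.735589.
Under a molecular clock d = 2μt, so t = d/(2μ) = 0.735589 / (2 × 0.0199) = 18.48 Myr.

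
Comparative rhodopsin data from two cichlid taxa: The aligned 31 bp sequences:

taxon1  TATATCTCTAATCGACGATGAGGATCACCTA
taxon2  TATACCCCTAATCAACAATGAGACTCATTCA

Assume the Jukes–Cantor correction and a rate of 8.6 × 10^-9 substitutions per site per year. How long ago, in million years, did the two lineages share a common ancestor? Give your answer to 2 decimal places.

21.35

The sequences differ at 9 of 31 sites (5, 7, 14, 17, 23, 24, 28, 29, 30), so p = 9/31 ≈ 0.290323.
d = −(3/4) ln(1 − 4p/3) = −0.75 ln(1 − 0.387097) = −0.75 ln(0.612903)
  = −0.75 × (-0.489549) = 0.367162 substitutions/site.
Under a molecular clock d = 2μt, so t = d/(2μ) = 0.367162 / (2 × 8.6 × 10^-9) = 21.35 million years.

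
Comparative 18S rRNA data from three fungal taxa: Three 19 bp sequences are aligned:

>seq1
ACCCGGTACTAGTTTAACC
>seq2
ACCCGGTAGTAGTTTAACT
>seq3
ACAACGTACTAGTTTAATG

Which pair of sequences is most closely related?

seq1 and seq2

seq1–seq2: 2/19 differ, p = 0.105, d = 0.113.
seq1–seq3: 5/19 differ, p = 0.263, d = 0.324.
seq2–seq3: 6/19 differ, p = 0.316, d = 0.410.
The smallest distance is between seq1 and seq2.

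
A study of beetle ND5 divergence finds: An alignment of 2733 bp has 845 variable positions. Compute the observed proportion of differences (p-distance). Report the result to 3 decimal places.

p = 845/2733 = 0.309184… ≈ 0.309 (to 3 d.p.).

0.309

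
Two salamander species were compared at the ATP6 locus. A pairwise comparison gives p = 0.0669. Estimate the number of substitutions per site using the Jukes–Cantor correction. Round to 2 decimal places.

0.07

d = −(3/4) ln(1 − 4p/3) = −0.75 ln(1 − 0.0892) = −0.75 ln(0.9108)
  = −0.75 × (-0.093432) = 0.070074 substitutions/site.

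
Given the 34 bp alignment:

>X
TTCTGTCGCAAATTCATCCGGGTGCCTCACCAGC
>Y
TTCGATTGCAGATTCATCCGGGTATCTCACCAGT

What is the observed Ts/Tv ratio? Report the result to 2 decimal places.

Transitions are A↔G and C↔T; transversions are all other mismatches.
Transitions: 6. Transversions: 1.
R = 6/1 = 6.00.

6.00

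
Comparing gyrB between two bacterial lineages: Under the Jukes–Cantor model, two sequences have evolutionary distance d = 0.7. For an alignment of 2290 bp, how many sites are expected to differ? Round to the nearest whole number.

Invert JC69: p = (3/4)(1 − e^(−4d/3)) = 0.75 × (1 − e^(-0.933333)) = 0.75 × (1 − 0.393241) = 0.455069.
Expected differing sites = pL ≈ 0.455069 × 2290 = 1042.10801 ≈ 1042.

1042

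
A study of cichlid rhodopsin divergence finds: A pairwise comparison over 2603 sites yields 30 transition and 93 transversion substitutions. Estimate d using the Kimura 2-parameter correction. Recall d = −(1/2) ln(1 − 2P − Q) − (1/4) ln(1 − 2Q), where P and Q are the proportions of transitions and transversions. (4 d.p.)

P = 30/2603 ≈ 0.011525 and Q = 93/2603 ≈ 0.035728.
Under the Kimura two-parameter model, d = −½ ln(1 − 2P − Q) − ¼ ln(1 − 2Q).
1 − 2P − Q = 0.941222, giving −½ ln(0.941222) = 0.030288.
1 − 2Q = 0.928544, giving −¼ ln(0.928544) = 0.018534.
d = 0.030288 + 0.018534 = 0.048822.

0.0488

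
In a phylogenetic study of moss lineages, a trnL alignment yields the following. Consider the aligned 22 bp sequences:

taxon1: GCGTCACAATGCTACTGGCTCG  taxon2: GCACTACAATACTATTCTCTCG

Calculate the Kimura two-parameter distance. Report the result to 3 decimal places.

Of 22 sites, 5 differences are transitions and 2 are transversions, so P = 5/22 ≈ 0.227273 and Q = 2/22 ≈ 0.090909.
Under the Kimura two-parameter model, d = −½ ln(1 − 2P − Q) − ¼ ln(1 − 2Q).
1 − 2P − Q = 0.454545, giving −½ ln(0.454545) = 0.394229.
1 − 2Q = 0.818182, giving −¼ ln(0.818182) = 0.050168.
d = 0.394229 + 0.050168 = 0.444397.

0.444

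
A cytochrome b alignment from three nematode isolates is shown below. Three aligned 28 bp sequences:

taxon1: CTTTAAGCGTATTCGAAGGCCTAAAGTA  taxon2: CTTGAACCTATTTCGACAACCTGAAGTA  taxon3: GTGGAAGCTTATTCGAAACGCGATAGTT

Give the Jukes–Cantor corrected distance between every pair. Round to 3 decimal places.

taxon1–taxon2: 9/28 sites differ → p ≈ 0.321429, d = −0.75 ln(1 − 0.428572) = 0.419713 ≈ 0.420.
taxon1–taxon3: 10/28 sites differ → p ≈ 0.357143, d = −0.75 ln(1 − 0.476191) = 0.484971 ≈ 0.485.
taxon2–taxon3: 12/28 sites differ → p ≈ 0.428571, d = −0.75 ln(1 − 0.571428) = 0.635472 ≈ 0.635.

d(taxon1,taxon2) = 0.420, d(taxon1,taxon3) = 0.485, d(taxon2,taxon3) = 0.635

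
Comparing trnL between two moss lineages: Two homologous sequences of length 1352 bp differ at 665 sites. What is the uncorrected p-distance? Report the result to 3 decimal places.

0.492

p = 665/1352 = 0.491863… ≈ 0.492 (to 3 d.p.).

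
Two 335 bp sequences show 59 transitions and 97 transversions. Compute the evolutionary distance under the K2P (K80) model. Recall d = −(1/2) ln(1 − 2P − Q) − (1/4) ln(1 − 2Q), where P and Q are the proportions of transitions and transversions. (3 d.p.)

P = 59/335 ≈ 0.176119 and Q = 97/335 ≈ 0.289552.
Under the Kimura two-parameter model, d = −½ ln(1 − 2P − Q) − ¼ ln(1 − 2Q).
1 − 2P − Q = 0.35821, giving −½ ln(0.35821) = 0.513318.
1 − 2Q = 0.420896, giving −¼ ln(0.420896) = 0.216342.
d = 0.513318 + 0.216342 = 0.729660.

0.730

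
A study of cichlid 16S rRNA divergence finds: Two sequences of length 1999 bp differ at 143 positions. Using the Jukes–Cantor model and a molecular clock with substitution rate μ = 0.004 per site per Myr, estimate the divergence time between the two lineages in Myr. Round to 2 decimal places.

9.40

p = 143/1999 ≈ 0.071536.
d = −(3/4) ln(1 − 4p/3) = −0.75 ln(1 − 0.095381) = −0.75 ln(0.904619)
  = −0.75 × (-0.100241) = 0.075181 substitutions/site.
Under a molecular clock d = 2μt, so t = d/(2μ) = 0.075181 / (2 × 0.004) = 9.40 Myr.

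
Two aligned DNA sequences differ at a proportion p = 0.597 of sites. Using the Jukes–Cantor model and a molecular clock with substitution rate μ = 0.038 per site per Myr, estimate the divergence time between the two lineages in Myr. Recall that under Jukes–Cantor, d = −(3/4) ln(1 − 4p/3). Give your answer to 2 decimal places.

d = −(3/4) ln(1 − 4p/3) = −0.75 ln(1 − 0.796) = −0.75 ln(0.204)
  = −0.75 × (-1.589635) = 1.192226 substitutions/site.
Under a molecular clock d = 2μt, so t = d/(2μ) = 1.192226 / (2 × 0.038) = 15.69 Myr.

15.69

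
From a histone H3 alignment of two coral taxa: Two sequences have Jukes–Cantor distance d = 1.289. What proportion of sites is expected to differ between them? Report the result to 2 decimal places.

p = (3/4)(1 − e^(−4d/3)) = 0.75 × (1 − e^(-1.718667)) = 0.75 × (1 − 0.179305) = 0.615521.

0.62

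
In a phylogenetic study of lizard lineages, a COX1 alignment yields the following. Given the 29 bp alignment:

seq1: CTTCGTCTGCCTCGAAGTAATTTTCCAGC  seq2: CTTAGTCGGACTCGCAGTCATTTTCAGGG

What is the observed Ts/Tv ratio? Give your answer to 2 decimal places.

Transitions are A↔G and C↔T; transversions are all other mismatches.
Transitions: 1. Transversions: 7.
R = 1/7 = 0.142857… ≈ 0.14 (to 2 d.p.).

0.14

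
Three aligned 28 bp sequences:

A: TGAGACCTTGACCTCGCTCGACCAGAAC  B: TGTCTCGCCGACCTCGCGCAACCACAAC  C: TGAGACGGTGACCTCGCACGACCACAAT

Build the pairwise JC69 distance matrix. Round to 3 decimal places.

A–B: 9/28 sites differ → p ≈ 0.321429, d = −0.75 ln(1 − 0.428572) = 0.419713 ≈ 0.420.
A–C: 5/28 sites differ → p ≈ 0.178571, d = −0.75 ln(1 − 0.238095) = 0.203950 ≈ 0.204.
B–C: 8/28 sites differ → p ≈ 0.285714, d = −0.75 ln(1 − 0.380952) = 0.359679 ≈ 0.360.

d(A,B) = 0.420, d(A,C) = 0.204, d(B,C) = 0.360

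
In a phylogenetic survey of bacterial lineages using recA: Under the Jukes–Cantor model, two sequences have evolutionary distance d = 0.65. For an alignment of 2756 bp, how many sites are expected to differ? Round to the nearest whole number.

1198

Invert JC69: p = (3/4)(1 − e^(−4d/3)) = 0.75 × (1 − e^(-0.866667)) = 0.75 × (1 − 0.420350) = 0.434738.
Expected differing sites = pL ≈ 0.434738 × 2756 = 1198.137928 ≈ 1198.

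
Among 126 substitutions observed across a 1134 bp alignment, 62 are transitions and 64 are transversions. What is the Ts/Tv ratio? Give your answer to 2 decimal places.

0.97

R = 62/64 = 0.96875 ≈ 0.97 (to 2 d.p.).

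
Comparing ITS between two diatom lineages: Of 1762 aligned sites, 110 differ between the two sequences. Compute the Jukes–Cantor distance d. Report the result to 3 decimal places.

0.065

p = 110/1762 ≈ 0.062429.
d = −(3/4) ln(1 − 4p/3) = −0.75 ln(1 − 0.083239) = −0.75 ln(0.916761)
  = −0.75 × (-0.086908) = 0.065181 substitutions/site.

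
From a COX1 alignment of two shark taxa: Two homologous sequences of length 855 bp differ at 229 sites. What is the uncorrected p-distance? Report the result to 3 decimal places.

0.268

p = 229/855 = 0.267836… ≈ 0.268 (to 3 d.p.).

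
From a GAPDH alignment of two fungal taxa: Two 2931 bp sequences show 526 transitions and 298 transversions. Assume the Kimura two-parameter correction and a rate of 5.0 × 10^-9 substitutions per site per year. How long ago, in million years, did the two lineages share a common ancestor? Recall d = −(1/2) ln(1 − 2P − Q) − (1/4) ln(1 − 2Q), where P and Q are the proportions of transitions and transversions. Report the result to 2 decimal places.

36.55

P = 526/2931 ≈ 0.179461 and Q = 298/2931 ≈ 0.101672.
Under the Kimura two-parameter model, d = −½ ln(1 − 2P − Q) − ¼ ln(1 − 2Q).
1 − 2P − Q = 0.539406, giving −½ ln(0.539406) = 0.308643.
1 − 2Q = 0.796656, giving −¼ ln(0.796656) = 0.056833.
d = 0.308643 + 0.056833 = 0.365476.
Under a molecular clock d = 2μt, so t = d/(2μ) = 0.365476 / (2 × 5.0 × 10^-9) = 36.55 million years.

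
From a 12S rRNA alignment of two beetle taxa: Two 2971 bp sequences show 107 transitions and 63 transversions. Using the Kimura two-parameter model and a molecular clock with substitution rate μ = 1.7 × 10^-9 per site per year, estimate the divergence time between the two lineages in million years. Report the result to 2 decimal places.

P = 107/2971 ≈ 0.036015 and Q = 63/2971 ≈ 0.021205.
Under the Kimura two-parameter model, d = −½ ln(1 − 2P − Q) − ¼ ln(1 − 2Q).
1 − 2P − Q = 0.906765, giving −½ ln(0.906765) = 0.048936.
1 − 2Q = 0.95759, giving −¼ ln(0.95759) = 0.010834.
d = 0.048936 + 0.010834 = 0.059770.
Under a molecular clock d = 2μt, so t = d/(2μ) = 0.059770 / (2 × 1.7 × 10^-9) = 17.58 million years.

17.58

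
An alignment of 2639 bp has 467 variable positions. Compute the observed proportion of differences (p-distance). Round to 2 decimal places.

0.18

p = 467/2639 = 0.176960… ≈ 0.18 (to 2 d.p.).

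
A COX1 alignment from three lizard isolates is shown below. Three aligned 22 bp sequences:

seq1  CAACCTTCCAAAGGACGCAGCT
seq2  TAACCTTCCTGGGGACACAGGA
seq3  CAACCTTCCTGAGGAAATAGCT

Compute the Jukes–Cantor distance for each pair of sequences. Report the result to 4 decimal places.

d(seq1,seq2) = 0.4141, d(seq1,seq3) = 0.2708, d(seq2,seq3) = 0.3390

seq1–seq2: 7/22 sites differ → p ≈ 0.318182, d = −0.75 ln(1 − 0.424243) = 0.414052 ≈ 0.4141.
seq1–seq3: 5/22 sites differ → p ≈ 0.227273, d = −0.75 ln(1 − 0.303031) = 0.270761 ≈ 0.2708.
seq2–seq3: 6/22 sites differ → p ≈ 0.272727, d = −0.75 ln(1 − 0.363636) = 0.338988 ≈ 0.3390.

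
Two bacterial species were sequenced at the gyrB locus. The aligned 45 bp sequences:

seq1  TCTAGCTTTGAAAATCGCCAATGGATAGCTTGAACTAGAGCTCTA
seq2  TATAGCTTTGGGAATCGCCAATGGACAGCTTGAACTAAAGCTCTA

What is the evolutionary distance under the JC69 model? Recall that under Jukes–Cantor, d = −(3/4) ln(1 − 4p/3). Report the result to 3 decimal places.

0.120

The sequences differ at 5 of 45 sites (2, 11, 12, 26, 38), so p = 5/45 ≈ 0.111111.
d = −(3/4) ln(1 − 4p/3) = −0.75 ln(1 − 0.148148) = −0.75 ln(0.851852)
  = −0.75 × (-0.160342) = 0.120257 substitutions/site.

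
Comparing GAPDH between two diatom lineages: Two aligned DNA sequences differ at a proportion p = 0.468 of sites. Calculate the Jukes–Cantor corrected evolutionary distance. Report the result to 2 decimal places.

d = −(3/4) ln(1 − 4p/3) = −0.75 ln(1 − 0.624) = −0.75 ln(0.376)
  = −0.75 × (-0.978166) = 0.733625 substitutions/site.

0.73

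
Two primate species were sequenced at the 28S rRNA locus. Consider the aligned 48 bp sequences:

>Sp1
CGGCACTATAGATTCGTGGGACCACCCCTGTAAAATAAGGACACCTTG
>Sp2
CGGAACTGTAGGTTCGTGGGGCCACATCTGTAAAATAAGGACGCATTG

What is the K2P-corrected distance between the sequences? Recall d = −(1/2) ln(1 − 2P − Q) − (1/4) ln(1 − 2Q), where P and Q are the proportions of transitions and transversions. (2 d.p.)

Of 48 sites, 5 differences are transitions and 3 are transversions, so P = 5/48 ≈ 0.104167 and Q = 3/48 = 0.0625.
Under the Kimura two-parameter model, d = −½ ln(1 − 2P − Q) − ¼ ln(1 − 2Q).
1 − 2P − Q = 0.729166, giving −½ ln(0.729166) = 0.157927.
1 − 2Q = 0.875, giving −¼ ln(0.875) = 0.033383.
d = 0.157927 + 0.033383 = 0.191310.

0.19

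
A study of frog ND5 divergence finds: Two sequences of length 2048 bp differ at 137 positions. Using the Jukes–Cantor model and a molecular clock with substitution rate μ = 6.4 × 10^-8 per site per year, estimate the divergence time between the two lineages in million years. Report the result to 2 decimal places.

0.55

p = 137/2048 ≈ 0.066895.
d = −(3/4) ln(1 − 4p/3) = −0.75 ln(1 − 0.089193) = −0.75 ln(0.910807)
  = −0.75 × (-0.093424) = 0.070068 substitutions/site.
Under a molecular clock d = 2μt, so t = d/(2μ) = 0.070068 / (2 × 6.4 × 10^-8) = 0.55 million years.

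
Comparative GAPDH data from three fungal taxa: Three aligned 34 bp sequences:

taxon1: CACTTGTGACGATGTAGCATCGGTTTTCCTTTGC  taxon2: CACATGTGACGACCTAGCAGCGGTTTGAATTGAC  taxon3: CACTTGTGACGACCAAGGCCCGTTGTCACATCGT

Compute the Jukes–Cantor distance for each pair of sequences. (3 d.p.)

taxon1–taxon2: 9/34 sites differ → p ≈ 0.264706, d = −0.75 ln(1 − 0.352941) = 0.326488 ≈ 0.326.
taxon1–taxon3: 13/34 sites differ → p ≈ 0.382353, d = −0.75 ln(1 − 0.509804) = 0.534712 ≈ 0.535.
taxon2–taxon3: 13/34 sites differ → p ≈ 0.382353, d = −0.75 ln(1 − 0.509804) = 0.534712 ≈ 0.535.

d(taxon1,taxon2) = 0.326, d(taxon1,taxon3) = 0.535, d(taxon2,taxon3) = 0.535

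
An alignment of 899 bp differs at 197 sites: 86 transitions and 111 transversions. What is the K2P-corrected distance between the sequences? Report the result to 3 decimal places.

0.260

P = 86/899 ≈ 0.095662 and Q = 111/899 ≈ 0.123471.
Under the Kimura two-parameter model, d = −½ ln(1 − 2P − Q) − ¼ ln(1 − 2Q).
1 − 2P − Q = 0.685205, giving −½ ln(0.685205) = 0.189019.
1 − 2Q = 0.753058, giving −¼ ln(0.753058) = 0.070903.
d = 0.189019 + 0.070903 = 0.259922.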